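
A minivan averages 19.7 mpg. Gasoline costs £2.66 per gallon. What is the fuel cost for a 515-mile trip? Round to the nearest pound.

Fuel = 515 mi / 19.7 mpg = 26.14 gal
Cost = 26.14 gal × £2.66/gal = £69.54 ≈ £70

£70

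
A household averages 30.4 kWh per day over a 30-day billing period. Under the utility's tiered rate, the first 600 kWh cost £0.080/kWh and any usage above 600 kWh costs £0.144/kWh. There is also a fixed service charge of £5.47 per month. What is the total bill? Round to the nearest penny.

Usage = 30.4 kWh/day × 30 days = 912 kWh
First 600 kWh × £0.080 = £48.00
Remaining 312 kWh × £0.144 = £44.93
Energy charge = £92.93; + service £5.47 = £98.40

£98.40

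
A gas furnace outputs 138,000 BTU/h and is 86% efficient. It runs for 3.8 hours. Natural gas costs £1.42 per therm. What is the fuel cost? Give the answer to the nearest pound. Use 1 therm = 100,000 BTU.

£9

Heat delivered = 138,000 BTU/h × 3.8 h = 524,400 BTU
Gas input = 524,400 / 0.86 = 609,767 BTU
= 609,767 / 100,000 = 6.098 therm
Cost = 6.098 × £1.42/therm = £8.66 ≈ £9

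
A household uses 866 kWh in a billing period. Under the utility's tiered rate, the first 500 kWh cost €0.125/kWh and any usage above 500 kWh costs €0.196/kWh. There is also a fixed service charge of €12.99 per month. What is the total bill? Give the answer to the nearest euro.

€147

First 500 kWh × €0.125 = €62.50
Remaining 366 kWh × €0.196 = €71.74
Energy charge = €134.24; + service €12.99 = €147.23 ≈ €147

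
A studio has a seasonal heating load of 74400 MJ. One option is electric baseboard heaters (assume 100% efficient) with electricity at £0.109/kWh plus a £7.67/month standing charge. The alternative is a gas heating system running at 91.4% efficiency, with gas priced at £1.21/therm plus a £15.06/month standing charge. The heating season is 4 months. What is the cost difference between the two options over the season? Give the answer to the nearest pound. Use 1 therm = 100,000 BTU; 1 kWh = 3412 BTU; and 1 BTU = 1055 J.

Heat load = 74400 MJ = 74,400,000,000 J / 1055 = 70,521,327 BTU
Gas: input = 70,521,327 / 0.914 = 77,156,813 BTU = 771.6 therm → 771.6 × £1.21 = £933.60; + 4 × £15.06 standing = £993.84
Electric: 70,521,327 BTU / 3412 = 20,670 kWh → × £0.109 = £2,252.88; + 4 × £7.67 standing = £2,283.56
Difference = |£993.84 − £2,283.56| = £1,289.72 ≈ £1290

£1290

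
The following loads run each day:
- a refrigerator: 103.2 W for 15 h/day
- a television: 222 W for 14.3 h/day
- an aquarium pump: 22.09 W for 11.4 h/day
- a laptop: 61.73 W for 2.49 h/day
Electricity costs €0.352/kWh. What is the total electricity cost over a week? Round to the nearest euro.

refrigerator: 103.2 W × 15 h × 7 d = 10,836 Wh = 10.84 kWh
television: 222 W × 14.3 h × 7 d = 22,222 Wh = 22.22 kWh
aquarium pump: 22.09 W × 11.4 h × 7 d = 1,763 Wh = 1.763 kWh
laptop: 61.73 W × 2.49 h × 7 d = 1,076 Wh = 1.076 kWh
Total energy = 10.84 + 22.22 + 1.763 + 1.076 = 35.9 kWh
Cost = 35.9 kWh × €0.352 = €12.64 ≈ €13

€13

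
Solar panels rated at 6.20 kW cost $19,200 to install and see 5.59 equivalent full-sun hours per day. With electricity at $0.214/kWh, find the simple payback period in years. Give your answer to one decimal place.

7.1 years

Daily generation = 6.20 kW × 5.59 h = 34.66 kWh
Annual generation = 34.66 × 365 = 12650 kWh
Annual savings = 12650 × $0.214 = $2,707.14
Payback = $19,200 / $2,707.14 = 7.09 years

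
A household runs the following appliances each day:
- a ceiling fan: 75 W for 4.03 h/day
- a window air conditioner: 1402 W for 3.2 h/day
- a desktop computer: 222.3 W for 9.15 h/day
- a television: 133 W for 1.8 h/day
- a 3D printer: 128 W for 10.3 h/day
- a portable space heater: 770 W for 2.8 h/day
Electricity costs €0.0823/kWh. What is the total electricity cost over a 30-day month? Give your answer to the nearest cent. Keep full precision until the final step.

€26.01

ceiling fan: 75 W × 4.03 h × 30 d = 9,068 Wh = 9.068 kWh
window air conditioner: 1402 W × 3.2 h × 30 d = 134,592 Wh = 134.6 kWh
desktop computer: 222.3 W × 9.15 h × 30 d = 61,021 Wh = 61.02 kWh
television: 133 W × 1.8 h × 30 d = 7,182 Wh = 7.182 kWh
3D printer: 128 W × 10.3 h × 30 d = 39,552 Wh = 39.55 kWh
portable space heater: 770 W × 2.8 h × 30 d = 64,680 Wh = 64.68 kWh
Total energy = 9.068 + 134.6 + 61.02 + 7.182 + 39.55 + 64.68 = 316.1 kWh
Cost = 316.1 kWh × €0.0823 = €26.01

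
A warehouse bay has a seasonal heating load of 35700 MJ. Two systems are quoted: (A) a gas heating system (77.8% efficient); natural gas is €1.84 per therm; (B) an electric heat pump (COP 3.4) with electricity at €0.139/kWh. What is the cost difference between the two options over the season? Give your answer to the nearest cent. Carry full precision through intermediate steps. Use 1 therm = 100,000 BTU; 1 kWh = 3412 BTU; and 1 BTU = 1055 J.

Heat load = 35700 MJ = 35,700,000,000 J / 1055 = 33,838,863 BTU
Gas: input = 33,838,863 / 0.778 = 43,494,682 BTU = 434.9 therm → 434.9 × €1.84 = €800.30
Heat pump: 33,838,863 BTU / 3412 = 9,918 kWh heat; / 3.4 = 2,917 kWh in → × €0.139 = €405.45
Difference = |€800.30 − €405.45| = €394.85

€394.85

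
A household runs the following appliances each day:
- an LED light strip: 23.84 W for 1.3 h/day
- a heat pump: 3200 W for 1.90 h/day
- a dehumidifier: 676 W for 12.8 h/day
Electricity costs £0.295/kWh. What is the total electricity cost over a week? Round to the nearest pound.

£30

LED light strip: 23.84 W × 1.3 h × 7 d = 217 Wh = 0.2169 kWh
heat pump: 3200 W × 1.90 h × 7 d = 42,560 Wh = 42.56 kWh
dehumidifier: 676 W × 12.8 h × 7 d = 60,570 Wh = 60.57 kWh
Total energy = 0.2169 + 42.56 + 60.57 = 103.3 kWh
Cost = 103.3 kWh × £0.295 = £30.49 ≈ £30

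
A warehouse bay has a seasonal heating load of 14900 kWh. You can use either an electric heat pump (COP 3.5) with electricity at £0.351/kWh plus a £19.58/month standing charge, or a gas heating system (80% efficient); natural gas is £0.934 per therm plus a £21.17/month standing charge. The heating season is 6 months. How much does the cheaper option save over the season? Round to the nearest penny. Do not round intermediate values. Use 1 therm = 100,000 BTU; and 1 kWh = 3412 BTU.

£891.17

Heat load = 14900 kWh × 3412 = 50,838,800 BTU
Gas: input = 50,838,800 / 0.80 = 63,548,500 BTU = 635.5 therm → 635.5 × £0.934 = £593.54; + 6 × £21.17 standing = £720.56
Heat pump: 50,838,800 BTU / 3412 = 14,900 kWh heat; / 3.5 = 4,257 kWh in → × £0.351 = £1,494.26; + 6 × £19.58 standing = £1,611.74
Difference = |£720.56 − £1,611.74| = £891.17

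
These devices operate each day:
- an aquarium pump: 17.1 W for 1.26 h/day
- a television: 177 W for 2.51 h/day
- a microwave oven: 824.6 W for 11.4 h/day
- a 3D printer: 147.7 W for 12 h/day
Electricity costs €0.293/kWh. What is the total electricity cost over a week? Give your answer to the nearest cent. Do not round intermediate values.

aquarium pump: 17.1 W × 1.26 h × 7 d = 151 Wh = 0.1508 kWh
television: 177 W × 2.51 h × 7 d = 3,110 Wh = 3.11 kWh
microwave oven: 824.6 W × 11.4 h × 7 d = 65,803 Wh = 65.8 kWh
3D printer: 147.7 W × 12 h × 7 d = 12,407 Wh = 12.41 kWh
Total energy = 0.1508 + 3.11 + 65.8 + 12.41 = 81.47 kWh
Cost = 81.47 kWh × €0.293 = €23.87

€23.87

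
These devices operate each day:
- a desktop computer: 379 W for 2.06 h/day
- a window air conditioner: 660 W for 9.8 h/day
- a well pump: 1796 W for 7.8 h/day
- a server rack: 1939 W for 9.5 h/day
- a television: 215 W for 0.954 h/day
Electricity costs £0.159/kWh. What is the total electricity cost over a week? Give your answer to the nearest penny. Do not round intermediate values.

desktop computer: 379 W × 2.06 h × 7 d = 5,465 Wh = 5.465 kWh
window air conditioner: 660 W × 9.8 h × 7 d = 45,276 Wh = 45.28 kWh
well pump: 1796 W × 7.8 h × 7 d = 98,062 Wh = 98.06 kWh
server rack: 1939 W × 9.5 h × 7 d = 128,944 Wh = 128.9 kWh
television: 215 W × 0.954 h × 7 d = 1,436 Wh = 1.436 kWh
Total energy = 5.465 + 45.28 + 98.06 + 128.9 + 1.436 = 279.2 kWh
Cost = 279.2 kWh × £0.159 = £44.39

£44.39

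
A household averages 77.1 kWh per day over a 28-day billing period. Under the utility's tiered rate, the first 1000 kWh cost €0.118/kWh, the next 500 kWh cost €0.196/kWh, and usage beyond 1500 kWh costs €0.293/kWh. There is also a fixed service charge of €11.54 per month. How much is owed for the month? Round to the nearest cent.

€420.57

Usage = 77.1 kWh/day × 28 days = 2158.8 kWh
First 1000 kWh × €0.118 = €118.00
Next 500 kWh × €0.196 = €98.00
Remaining 658.8 kWh × €0.293 = €193.03
Energy charge = €409.03; + service €11.54 = €420.57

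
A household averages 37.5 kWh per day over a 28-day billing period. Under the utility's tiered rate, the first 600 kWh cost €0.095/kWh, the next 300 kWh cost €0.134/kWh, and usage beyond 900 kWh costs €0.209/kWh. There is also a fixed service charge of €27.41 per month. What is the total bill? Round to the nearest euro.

Usage = 37.5 kWh/day × 28 days = 1050 kWh
First 600 kWh × €0.095 = €57.00
Next 300 kWh × €0.134 = €40.20
Remaining 150 kWh × €0.209 = €31.35
Energy charge = €128.55; + service €27.41 = €155.96 ≈ €156

€156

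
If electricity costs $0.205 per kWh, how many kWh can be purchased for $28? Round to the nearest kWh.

$28 / $0.205 per kWh = 136.6 kWh

137 kWh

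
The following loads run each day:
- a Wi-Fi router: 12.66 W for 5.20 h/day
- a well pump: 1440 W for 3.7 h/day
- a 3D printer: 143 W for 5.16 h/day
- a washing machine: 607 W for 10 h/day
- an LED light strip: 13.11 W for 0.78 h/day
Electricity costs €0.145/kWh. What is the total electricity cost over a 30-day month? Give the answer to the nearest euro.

Wi-Fi router: 12.66 W × 5.20 h × 30 d = 1,975 Wh = 1.975 kWh
well pump: 1440 W × 3.7 h × 30 d = 159,840 Wh = 159.8 kWh
3D printer: 143 W × 5.16 h × 30 d = 22,136 Wh = 22.14 kWh
washing machine: 607 W × 10 h × 30 d = 182,100 Wh = 182.1 kWh
LED light strip: 13.11 W × 0.78 h × 30 d = 307 Wh = 0.3068 kWh
Total energy = 1.975 + 159.8 + 22.14 + 182.1 + 0.3068 = 366.4 kWh
Cost = 366.4 kWh × €0.145 = €53.12 ≈ €53

€53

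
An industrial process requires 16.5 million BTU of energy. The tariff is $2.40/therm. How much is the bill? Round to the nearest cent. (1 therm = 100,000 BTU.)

$396.00

16.5 million BTU × (10 therm/million BTU) = 165 therm
Cost = 165 therm × $2.40/therm = $396.00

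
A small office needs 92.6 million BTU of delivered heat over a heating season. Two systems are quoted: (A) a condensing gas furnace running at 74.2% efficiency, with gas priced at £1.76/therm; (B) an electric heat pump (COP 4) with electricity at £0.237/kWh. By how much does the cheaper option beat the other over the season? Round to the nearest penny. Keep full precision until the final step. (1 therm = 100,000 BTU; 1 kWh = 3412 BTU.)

Heat load = 92.6 × 10⁶ BTU = 92,600,000 BTU
Gas: input = 92,600,000 / 0.742 = 124,797,844 BTU = 1,248 therm → 1,248 × £1.76 = £2,196.44
Heat pump: 92,600,000 BTU / 3412 = 27,140 kWh heat; / 4 = 6,785 kWh in → × £0.237 = £1,608.02
Difference = |£2,196.44 − £1,608.02| = £588.43

£588.43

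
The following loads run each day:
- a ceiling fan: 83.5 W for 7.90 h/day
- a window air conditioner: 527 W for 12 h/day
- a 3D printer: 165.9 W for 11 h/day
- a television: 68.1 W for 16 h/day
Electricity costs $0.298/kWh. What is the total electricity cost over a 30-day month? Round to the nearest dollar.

$88

ceiling fan: 83.5 W × 7.90 h × 30 d = 19,790 Wh = 19.79 kWh
window air conditioner: 527 W × 12 h × 30 d = 189,720 Wh = 189.7 kWh
3D printer: 165.9 W × 11 h × 30 d = 54,747 Wh = 54.75 kWh
television: 68.1 W × 16 h × 30 d = 32,688 Wh = 32.69 kWh
Total energy = 19.79 + 189.7 + 54.75 + 32.69 = 296.9 kWh
Cost = 296.9 kWh × $0.298 = $88.49 ≈ $88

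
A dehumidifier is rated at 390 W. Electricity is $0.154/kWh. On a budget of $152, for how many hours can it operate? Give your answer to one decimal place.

2530.8 h

Energy budget = $152 / $0.154 per kWh = 987 kWh = 987,013 Wh
Runtime = 987,013 Wh / 390 W = 2,531 h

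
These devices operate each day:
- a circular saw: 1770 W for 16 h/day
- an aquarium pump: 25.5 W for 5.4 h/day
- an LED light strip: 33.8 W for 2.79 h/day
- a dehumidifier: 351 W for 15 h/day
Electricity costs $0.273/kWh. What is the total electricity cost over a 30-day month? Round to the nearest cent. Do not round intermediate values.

$276.96

circular saw: 1770 W × 16 h × 30 d = 849,600 Wh = 849.6 kWh
aquarium pump: 25.5 W × 5.4 h × 30 d = 4,131 Wh = 4.131 kWh
LED light strip: 33.8 W × 2.79 h × 30 d = 2,829 Wh = 2.829 kWh
dehumidifier: 351 W × 15 h × 30 d = 157,950 Wh = 157.9 kWh
Total energy = 849.6 + 4.131 + 2.829 + 157.9 = 1,015 kWh
Cost = 1,015 kWh × $0.273 = $276.96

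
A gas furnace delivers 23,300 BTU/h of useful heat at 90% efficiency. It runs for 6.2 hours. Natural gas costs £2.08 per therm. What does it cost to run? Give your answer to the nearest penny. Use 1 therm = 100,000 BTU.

£3.34

Heat delivered = 23,300 BTU/h × 6.2 h = 144,460 BTU
Gas input = 144,460 / 0.90 = 160,511 BTU
= 160,511 / 100,000 = 1.605 therm
Cost = 1.605 × £2.08/therm = £3.34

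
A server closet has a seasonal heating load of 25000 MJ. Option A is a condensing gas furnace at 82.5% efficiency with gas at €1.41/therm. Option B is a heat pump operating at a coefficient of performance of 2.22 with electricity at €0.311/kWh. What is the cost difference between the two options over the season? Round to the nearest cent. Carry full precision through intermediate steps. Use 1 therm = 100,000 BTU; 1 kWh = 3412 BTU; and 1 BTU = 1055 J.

€567.94

Heat load = 25000 MJ = 25,000,000,000 J / 1055 = 23,696,682 BTU
Gas: input = 23,696,682 / 0.825 = 28,723,251 BTU = 287.2 therm → 287.2 × €1.41 = €405.00
Heat pump: 23,696,682 BTU / 3412 = 6,945 kWh heat; / 2.22 = 3,128 kWh in → × €0.311 = €972.94
Difference = |€405.00 − €972.94| = €567.94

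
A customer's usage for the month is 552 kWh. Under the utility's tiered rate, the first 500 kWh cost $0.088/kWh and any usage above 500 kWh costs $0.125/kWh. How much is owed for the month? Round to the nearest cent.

First 500 kWh × $0.088 = $44.00
Remaining 52 kWh × $0.125 = $6.50
Total = $50.50

$50.50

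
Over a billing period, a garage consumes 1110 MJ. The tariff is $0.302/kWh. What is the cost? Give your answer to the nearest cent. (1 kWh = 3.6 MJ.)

$93.12

1110 MJ × (0.27778 kWh/MJ) = 308.3 kWh
Cost = 308.3 kWh × $0.302/kWh = $93.12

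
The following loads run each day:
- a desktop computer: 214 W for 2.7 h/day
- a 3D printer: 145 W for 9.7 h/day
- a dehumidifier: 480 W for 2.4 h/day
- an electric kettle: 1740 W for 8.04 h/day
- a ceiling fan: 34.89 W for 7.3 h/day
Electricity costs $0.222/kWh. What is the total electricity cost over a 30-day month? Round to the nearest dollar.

desktop computer: 214 W × 2.7 h × 30 d = 17,334 Wh = 17.33 kWh
3D printer: 145 W × 9.7 h × 30 d = 42,195 Wh = 42.2 kWh
dehumidifier: 480 W × 2.4 h × 30 d = 34,560 Wh = 34.56 kWh
electric kettle: 1740 W × 8.04 h × 30 d = 419,688 Wh = 419.7 kWh
ceiling fan: 34.89 W × 7.3 h × 30 d = 7,641 Wh = 7.641 kWh
Total energy = 17.33 + 42.2 + 34.56 + 419.7 + 7.641 = 521.4 kWh
Cost = 521.4 kWh × $0.222 = $115.75 ≈ $116

$116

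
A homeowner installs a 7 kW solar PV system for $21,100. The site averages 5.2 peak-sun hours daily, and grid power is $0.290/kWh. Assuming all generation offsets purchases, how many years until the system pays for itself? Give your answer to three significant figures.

Daily generation = 7 kW × 5.2 h = 36.4 kWh
Annual generation = 36.4 × 365 = 13286 kWh
Annual savings = 13286 × $0.290 = $3,852.94
Payback = $21,100 / $3,852.94 = 5.48 years

5.48 years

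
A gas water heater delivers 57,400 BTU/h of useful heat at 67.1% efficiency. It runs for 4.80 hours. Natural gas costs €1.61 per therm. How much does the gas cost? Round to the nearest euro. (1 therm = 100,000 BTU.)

Heat delivered = 57,400 BTU/h × 4.80 h = 275,520 BTU
Gas input = 275,520 / 0.671 = 410,611 BTU
= 410,611 / 100,000 = 4.106 therm
Cost = 4.106 × €1.61/therm = €6.61 ≈ €7

€7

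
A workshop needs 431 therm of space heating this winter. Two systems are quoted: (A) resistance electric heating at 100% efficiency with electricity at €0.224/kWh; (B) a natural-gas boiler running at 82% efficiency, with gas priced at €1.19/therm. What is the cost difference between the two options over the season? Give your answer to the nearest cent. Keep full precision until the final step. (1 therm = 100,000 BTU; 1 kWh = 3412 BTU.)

Heat load = 431 therm × 100,000 = 43,100,000 BTU
Gas: input = 43,100,000 / 0.82 = 52,560,976 BTU = 525.6 therm → 525.6 × €1.19 = €625.48
Electric: 43,100,000 BTU / 3412 = 12,630 kWh → × €0.224 = €2,829.54
Difference = |€625.48 − €2,829.54| = €2,204.07

€2204.07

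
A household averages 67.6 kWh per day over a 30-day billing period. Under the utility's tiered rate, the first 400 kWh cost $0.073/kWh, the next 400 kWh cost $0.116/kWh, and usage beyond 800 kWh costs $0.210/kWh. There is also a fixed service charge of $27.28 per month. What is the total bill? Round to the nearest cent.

$360.76

Usage = 67.6 kWh/day × 30 days = 2028 kWh
First 400 kWh × $0.073 = $29.20
Next 400 kWh × $0.116 = $46.40
Remaining 1228 kWh × $0.210 = $257.88
Energy charge = $333.48; + service $27.28 = $360.76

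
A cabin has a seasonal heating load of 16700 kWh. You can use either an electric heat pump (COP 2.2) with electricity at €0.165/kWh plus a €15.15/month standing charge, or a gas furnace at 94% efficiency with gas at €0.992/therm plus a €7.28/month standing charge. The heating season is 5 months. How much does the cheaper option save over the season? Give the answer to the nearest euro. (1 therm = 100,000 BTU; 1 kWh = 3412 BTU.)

Heat load = 16700 kWh × 3412 = 56,980,400 BTU
Gas: input = 56,980,400 / 0.94 = 60,617,447 BTU = 606.2 therm → 606.2 × €0.992 = €601.33; + 5 × €7.28 standing = €637.73
Heat pump: 56,980,400 BTU / 3412 = 16,700 kWh heat; / 2.2 = 7,591 kWh in → × €0.165 = €1,252.50; + 5 × €15.15 standing = €1,328.25
Difference = |€637.73 − €1,328.25| = €690.52 ≈ €691

€691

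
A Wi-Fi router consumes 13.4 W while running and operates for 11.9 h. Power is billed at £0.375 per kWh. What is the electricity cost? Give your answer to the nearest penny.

£0.06

Energy = 13.4 W × 11.9 h = 159 Wh = 0.1595 kWh
Cost = 0.1595 kWh × £0.375/kWh = £0.06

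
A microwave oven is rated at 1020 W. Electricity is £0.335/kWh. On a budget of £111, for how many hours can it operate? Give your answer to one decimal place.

324.8 h

Energy budget = £111 / £0.335 per kWh = 331.3 kWh = 331,343 Wh
Runtime = 331,343 Wh / 1020 W = 324.8 h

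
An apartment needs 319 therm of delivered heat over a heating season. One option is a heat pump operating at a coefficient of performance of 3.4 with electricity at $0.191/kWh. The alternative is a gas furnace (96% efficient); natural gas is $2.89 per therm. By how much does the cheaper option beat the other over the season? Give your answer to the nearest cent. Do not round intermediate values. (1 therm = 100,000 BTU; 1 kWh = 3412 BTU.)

$435.11

Heat load = 319 therm × 100,000 = 31,900,000 BTU
Gas: input = 31,900,000 / 0.96 = 33,229,167 BTU = 332.3 therm → 332.3 × $2.89 = $960.32
Heat pump: 31,900,000 BTU / 3412 = 9,349 kWh heat; / 3.4 = 2,750 kWh in → × $0.191 = $525.21
Difference = |$960.32 − $525.21| = $435.11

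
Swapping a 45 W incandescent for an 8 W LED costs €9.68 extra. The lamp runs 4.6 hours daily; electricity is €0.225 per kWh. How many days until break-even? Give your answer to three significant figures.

253 days

Power saved = 45 − 8 = 37 W
Daily energy saved = 37 W × 4.6 h = 170.2 Wh = 0.1702 kWh
Daily savings = 0.1702 × €0.225 = €0.0383
Payback = €9.68 / €0.0383 per day = 252.8 days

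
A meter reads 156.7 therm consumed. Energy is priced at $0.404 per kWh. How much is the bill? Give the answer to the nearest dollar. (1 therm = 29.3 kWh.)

156.7 therm × (29.3 kWh/therm) = 4,591 kWh
Cost = 4,591 kWh × $0.404/kWh = $1,854.89 ≈ $1855

$1855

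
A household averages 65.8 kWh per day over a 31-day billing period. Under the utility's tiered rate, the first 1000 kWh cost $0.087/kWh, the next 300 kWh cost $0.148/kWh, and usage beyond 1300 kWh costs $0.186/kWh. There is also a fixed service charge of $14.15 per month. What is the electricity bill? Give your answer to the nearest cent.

Usage = 65.8 kWh/day × 31 days = 2039.8 kWh
First 1000 kWh × $0.087 = $87.00
Next 300 kWh × $0.148 = $44.40
Remaining 739.8 kWh × $0.186 = $137.60
Energy charge = $269.00; + service $14.15 = $283.15

$283.15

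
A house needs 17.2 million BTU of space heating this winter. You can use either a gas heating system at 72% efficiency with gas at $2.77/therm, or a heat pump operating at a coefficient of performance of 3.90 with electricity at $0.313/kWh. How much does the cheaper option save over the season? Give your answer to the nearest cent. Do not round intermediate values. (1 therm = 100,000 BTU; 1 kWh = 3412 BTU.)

Heat load = 17.2 × 10⁶ BTU = 17,200,000 BTU
Gas: input = 17,200,000 / 0.72 = 23,888,889 BTU = 238.9 therm → 238.9 × $2.77 = $661.72
Heat pump: 17,200,000 BTU / 3412 = 5,041 kWh heat; / 3.90 = 1,293 kWh in → × $0.313 = $404.58
Difference = |$661.72 − $404.58| = $257.15

$257.15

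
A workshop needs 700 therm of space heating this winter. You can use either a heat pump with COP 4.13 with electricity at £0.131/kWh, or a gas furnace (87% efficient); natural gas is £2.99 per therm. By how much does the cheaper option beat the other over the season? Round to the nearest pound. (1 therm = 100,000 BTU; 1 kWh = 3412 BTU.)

£1755

Heat load = 700 therm × 100,000 = 70,000,000 BTU
Gas: input = 70,000,000 / 0.87 = 80,459,770 BTU = 804.6 therm → 804.6 × £2.99 = £2,405.75
Heat pump: 70,000,000 BTU / 3412 = 20,520 kWh heat; / 4.13 = 4,968 kWh in → × £0.131 = £650.74
Difference = |£2,405.75 − £650.74| = £1,755.00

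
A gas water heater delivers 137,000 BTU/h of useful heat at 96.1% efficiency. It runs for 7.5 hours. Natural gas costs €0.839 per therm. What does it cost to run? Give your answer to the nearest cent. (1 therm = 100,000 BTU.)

€8.97

Heat delivered = 137,000 BTU/h × 7.5 h = 1,027,500 BTU
Gas input = 1,027,500 / 0.961 = 1,069,199 BTU
= 1,069,199 / 100,000 = 10.69 therm
Cost = 10.69 × €0.839/therm = €8.97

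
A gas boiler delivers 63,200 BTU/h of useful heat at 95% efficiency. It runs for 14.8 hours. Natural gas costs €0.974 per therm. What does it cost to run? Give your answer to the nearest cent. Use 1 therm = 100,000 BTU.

€9.59

Heat delivered = 63,200 BTU/h × 14.8 h = 935,360 BTU
Gas input = 935,360 / 0.95 = 984,589 BTU
= 984,589 / 100,000 = 9.846 therm
Cost = 9.846 × €0.974/therm = €9.59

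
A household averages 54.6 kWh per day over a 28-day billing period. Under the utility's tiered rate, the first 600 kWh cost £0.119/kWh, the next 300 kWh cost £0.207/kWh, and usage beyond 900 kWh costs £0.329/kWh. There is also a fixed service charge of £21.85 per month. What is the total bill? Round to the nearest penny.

Usage = 54.6 kWh/day × 28 days = 1528.8 kWh
First 600 kWh × £0.119 = £71.40
Next 300 kWh × £0.207 = £62.10
Remaining 628.8 kWh × £0.329 = £206.88
Energy charge = £340.38; + service £21.85 = £362.23

£362.23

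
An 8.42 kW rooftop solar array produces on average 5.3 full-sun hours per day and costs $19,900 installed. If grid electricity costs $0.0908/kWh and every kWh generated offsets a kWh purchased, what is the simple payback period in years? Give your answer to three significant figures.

Daily generation = 8.42 kW × 5.3 h = 44.63 kWh
Annual generation = 44.63 × 365 = 16288 kWh
Annual savings = 16288 × $0.0908 = $1,478.99
Payback = $19,900 / $1,478.99 = 13.5 years

13.5 years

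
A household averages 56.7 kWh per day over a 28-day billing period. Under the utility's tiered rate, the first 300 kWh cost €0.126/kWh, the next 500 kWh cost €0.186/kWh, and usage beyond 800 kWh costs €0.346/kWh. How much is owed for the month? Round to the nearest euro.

€403

Usage = 56.7 kWh/day × 28 days = 1587.6 kWh
First 300 kWh × €0.126 = €37.80
Next 500 kWh × €0.186 = €93.00
Remaining 787.6 kWh × €0.346 = €272.51
Total = €403.31 ≈ €403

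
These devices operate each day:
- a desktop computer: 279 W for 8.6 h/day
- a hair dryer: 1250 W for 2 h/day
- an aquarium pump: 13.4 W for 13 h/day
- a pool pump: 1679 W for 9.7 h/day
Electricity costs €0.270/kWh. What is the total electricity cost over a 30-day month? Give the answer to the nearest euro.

desktop computer: 279 W × 8.6 h × 30 d = 71,982 Wh = 71.98 kWh
hair dryer: 1250 W × 2 h × 30 d = 75,000 Wh = 75 kWh
aquarium pump: 13.4 W × 13 h × 30 d = 5,226 Wh = 5.226 kWh
pool pump: 1679 W × 9.7 h × 30 d = 488,589 Wh = 488.6 kWh
Total energy = 71.98 + 75 + 5.226 + 488.6 = 640.8 kWh
Cost = 640.8 kWh × €0.270 = €173.02 ≈ €173

€173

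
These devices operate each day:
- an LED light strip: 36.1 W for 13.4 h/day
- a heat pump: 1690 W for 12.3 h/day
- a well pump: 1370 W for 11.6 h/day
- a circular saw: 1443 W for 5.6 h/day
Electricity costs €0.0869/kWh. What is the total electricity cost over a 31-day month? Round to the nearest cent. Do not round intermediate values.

LED light strip: 36.1 W × 13.4 h × 31 d = 14,996 Wh = 15 kWh
heat pump: 1690 W × 12.3 h × 31 d = 644,397 Wh = 644.4 kWh
well pump: 1370 W × 11.6 h × 31 d = 492,652 Wh = 492.7 kWh
circular saw: 1443 W × 5.6 h × 31 d = 250,505 Wh = 250.5 kWh
Total energy = 15 + 644.4 + 492.7 + 250.5 = 1,403 kWh
Cost = 1,403 kWh × €0.0869 = €121.88

€121.88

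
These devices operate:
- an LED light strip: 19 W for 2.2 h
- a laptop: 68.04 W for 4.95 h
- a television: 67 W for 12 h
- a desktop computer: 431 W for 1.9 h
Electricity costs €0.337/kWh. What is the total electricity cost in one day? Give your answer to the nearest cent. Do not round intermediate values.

€0.67

LED light strip: 19 W × 2.2 h = 42 Wh = 0.0418 kWh
laptop: 68.04 W × 4.95 h = 337 Wh = 0.3368 kWh
television: 67 W × 12 h = 804 Wh = 0.804 kWh
desktop computer: 431 W × 1.9 h = 819 Wh = 0.8189 kWh
Total energy = 0.0418 + 0.3368 + 0.804 + 0.8189 = 2.001 kWh
Cost = 2.001 kWh × €0.337 = €0.67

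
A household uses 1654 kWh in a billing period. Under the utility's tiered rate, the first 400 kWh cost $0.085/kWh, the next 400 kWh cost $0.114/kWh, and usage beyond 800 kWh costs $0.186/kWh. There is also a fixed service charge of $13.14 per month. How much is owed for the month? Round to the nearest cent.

$251.58

First 400 kWh × $0.085 = $34.00
Next 400 kWh × $0.114 = $45.60
Remaining 854 kWh × $0.186 = $158.84
Energy charge = $238.44; + service $13.14 = $251.58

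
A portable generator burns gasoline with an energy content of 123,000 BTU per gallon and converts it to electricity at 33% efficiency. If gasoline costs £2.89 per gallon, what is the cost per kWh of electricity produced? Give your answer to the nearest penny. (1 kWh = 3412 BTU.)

£0.24

Electrical output per gallon = 123,000 BTU × 0.33 / 3412 BTU/kWh = 11.9 kWh
Cost per kWh = £2.89 / 11.9 kWh = £0.243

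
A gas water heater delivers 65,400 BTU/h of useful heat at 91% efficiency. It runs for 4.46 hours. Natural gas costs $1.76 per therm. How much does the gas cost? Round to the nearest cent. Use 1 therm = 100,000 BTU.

Heat delivered = 65,400 BTU/h × 4.46 h = 291,684 BTU
Gas input = 291,684 / 0.91 = 320,532 BTU
= 320,532 / 100,000 = 3.205 therm
Cost = 3.205 × $1.76/therm = $5.64

$5.64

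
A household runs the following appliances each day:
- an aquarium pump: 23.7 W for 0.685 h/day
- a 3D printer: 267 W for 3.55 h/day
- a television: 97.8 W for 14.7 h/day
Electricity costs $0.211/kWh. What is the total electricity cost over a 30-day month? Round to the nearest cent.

aquarium pump: 23.7 W × 0.685 h × 30 d = 487 Wh = 0.487 kWh
3D printer: 267 W × 3.55 h × 30 d = 28,435 Wh = 28.44 kWh
television: 97.8 W × 14.7 h × 30 d = 43,130 Wh = 43.13 kWh
Total energy = 0.487 + 28.44 + 43.13 = 72.05 kWh
Cost = 72.05 kWh × $0.211 = $15.20

$15.20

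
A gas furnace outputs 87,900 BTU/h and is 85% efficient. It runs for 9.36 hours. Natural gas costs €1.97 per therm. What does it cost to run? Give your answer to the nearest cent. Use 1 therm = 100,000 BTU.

€19.07

Heat delivered = 87,900 BTU/h × 9.36 h = 822,744 BTU
Gas input = 822,744 / 0.85 = 967,934 BTU
= 967,934 / 100,000 = 9.679 therm
Cost = 9.679 × €1.97/therm = €19.07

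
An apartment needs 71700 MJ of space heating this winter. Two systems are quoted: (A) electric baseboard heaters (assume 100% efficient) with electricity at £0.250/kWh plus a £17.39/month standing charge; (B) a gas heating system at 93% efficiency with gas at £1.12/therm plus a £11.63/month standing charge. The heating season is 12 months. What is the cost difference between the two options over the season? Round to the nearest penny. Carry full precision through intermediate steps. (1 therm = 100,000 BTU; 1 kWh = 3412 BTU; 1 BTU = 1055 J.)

£4230.29

Heat load = 71700 MJ = 71,700,000,000 J / 1055 = 67,962,085 BTU
Gas: input = 67,962,085 / 0.93 = 73,077,511 BTU = 730.8 therm → 730.8 × £1.12 = £818.47; + 12 × £11.63 standing = £958.03
Electric: 67,962,085 BTU / 3412 = 19,920 kWh → × £0.250 = £4,979.64; + 12 × £17.39 standing = £5,188.32
Difference = |£958.03 − £5,188.32| = £4,230.29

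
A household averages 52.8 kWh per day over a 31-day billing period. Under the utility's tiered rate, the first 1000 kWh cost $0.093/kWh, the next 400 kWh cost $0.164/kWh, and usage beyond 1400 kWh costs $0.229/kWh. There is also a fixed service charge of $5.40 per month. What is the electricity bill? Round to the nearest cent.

Usage = 52.8 kWh/day × 31 days = 1636.8 kWh
First 1000 kWh × $0.093 = $93.00
Next 400 kWh × $0.164 = $65.60
Remaining 236.8 kWh × $0.229 = $54.23
Energy charge = $212.83; + service $5.40 = $218.23

$218.23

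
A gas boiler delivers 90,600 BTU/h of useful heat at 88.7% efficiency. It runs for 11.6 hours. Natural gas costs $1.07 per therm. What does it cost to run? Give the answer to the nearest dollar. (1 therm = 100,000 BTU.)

Heat delivered = 90,600 BTU/h × 11.6 h = 1,050,960 BTU
Gas input = 1,050,960 / 0.887 = 1,184,848 BTU
= 1,184,848 / 100,000 = 11.85 therm
Cost = 11.85 × $1.07/therm = $12.68 ≈ $13

$13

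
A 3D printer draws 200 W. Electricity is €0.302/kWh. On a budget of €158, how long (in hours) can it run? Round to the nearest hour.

2616 h

Energy budget = €158 / €0.302 per kWh = 523.2 kWh = 523,179 Wh
Runtime = 523,179 Wh / 200 W = 2,616 h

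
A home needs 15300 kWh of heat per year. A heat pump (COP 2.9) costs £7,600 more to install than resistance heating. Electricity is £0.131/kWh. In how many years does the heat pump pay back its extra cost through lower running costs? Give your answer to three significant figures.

5.79 years

Resistance: 15300 kWh × £0.131 = £2,004.30/yr
Heat pump: 15300 / 2.9 = 5276 kWh in → × £0.131 = £691.14/yr
Annual savings = £1,313.16
Payback = £7,600 / £1,313.16 = 5.79 years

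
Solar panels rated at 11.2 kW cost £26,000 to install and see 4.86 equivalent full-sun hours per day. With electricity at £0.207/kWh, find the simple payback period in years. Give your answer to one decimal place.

Daily generation = 11.2 kW × 4.86 h = 54.43 kWh
Annual generation = 54.43 × 365 = 19868 kWh
Annual savings = 19868 × £0.207 = £4,112.61
Payback = £26,000 / £4,112.61 = 6.32 years

6.3 years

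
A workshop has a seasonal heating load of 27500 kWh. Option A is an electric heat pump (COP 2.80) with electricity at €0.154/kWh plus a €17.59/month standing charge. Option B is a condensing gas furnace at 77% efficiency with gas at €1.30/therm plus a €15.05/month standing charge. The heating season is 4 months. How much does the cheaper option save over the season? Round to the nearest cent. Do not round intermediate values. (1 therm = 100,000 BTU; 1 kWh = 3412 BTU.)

€61.48

Heat load = 27500 kWh × 3412 = 93,830,000 BTU
Gas: input = 93,830,000 / 0.77 = 121,857,143 BTU = 1,219 therm → 1,219 × €1.30 = €1,584.14; + 4 × €15.05 standing = €1,644.34
Heat pump: 93,830,000 BTU / 3412 = 27,500 kWh heat; / 2.80 = 9,821 kWh in → × €0.154 = €1,512.50; + 4 × €17.59 standing = €1,582.86
Difference = |€1,644.34 − €1,582.86| = €61.48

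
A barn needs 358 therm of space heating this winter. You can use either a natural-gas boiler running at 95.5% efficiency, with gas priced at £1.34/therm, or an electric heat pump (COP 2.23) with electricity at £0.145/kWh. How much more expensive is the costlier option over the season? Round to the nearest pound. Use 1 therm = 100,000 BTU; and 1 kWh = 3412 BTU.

£180

Heat load = 358 therm × 100,000 = 35,800,000 BTU
Gas: input = 35,800,000 / 0.955 = 37,486,911 BTU = 374.9 therm → 374.9 × £1.34 = £502.32
Heat pump: 35,800,000 BTU / 3412 = 10,490 kWh heat; / 2.23 = 4,705 kWh in → × £0.145 = £682.24
Difference = |£502.32 − £682.24| = £179.92 ≈ £180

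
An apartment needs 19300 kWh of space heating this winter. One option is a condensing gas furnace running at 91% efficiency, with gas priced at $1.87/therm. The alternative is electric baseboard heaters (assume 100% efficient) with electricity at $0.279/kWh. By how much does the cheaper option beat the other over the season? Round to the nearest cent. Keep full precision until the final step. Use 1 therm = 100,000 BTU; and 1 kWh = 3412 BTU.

$4031.49

Heat load = 19300 kWh × 3412 = 65,851,600 BTU
Gas: input = 65,851,600 / 0.910 = 72,364,396 BTU = 723.6 therm → 723.6 × $1.87 = $1,353.21
Electric: 65,851,600 BTU / 3412 = 19,300 kWh → × $0.279 = $5,384.70
Difference = |$1,353.21 − $5,384.70| = $4,031.49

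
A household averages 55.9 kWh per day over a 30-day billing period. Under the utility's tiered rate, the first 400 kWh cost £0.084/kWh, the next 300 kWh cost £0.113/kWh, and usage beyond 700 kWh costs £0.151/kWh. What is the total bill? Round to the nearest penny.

Usage = 55.9 kWh/day × 30 days = 1677 kWh
First 400 kWh × £0.084 = £33.60
Next 300 kWh × £0.113 = £33.90
Remaining 977 kWh × £0.151 = £147.53
Total = £215.03

£215.03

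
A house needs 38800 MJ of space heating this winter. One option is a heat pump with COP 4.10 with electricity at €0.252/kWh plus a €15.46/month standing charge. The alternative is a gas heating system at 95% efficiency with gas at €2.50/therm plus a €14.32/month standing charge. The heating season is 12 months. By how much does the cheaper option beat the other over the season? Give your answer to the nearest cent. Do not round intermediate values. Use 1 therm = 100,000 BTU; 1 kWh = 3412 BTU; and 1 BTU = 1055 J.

€291.64

Heat load = 38800 MJ = 38,800,000,000 J / 1055 = 36,777,251 BTU
Gas: input = 36,777,251 / 0.95 = 38,712,896 BTU = 387.1 therm → 387.1 × €2.50 = €967.82; + 12 × €14.32 standing = €1,139.66
Heat pump: 36,777,251 BTU / 3412 = 10,780 kWh heat; / 4.10 = 2,629 kWh in → × €0.252 = €662.50; + 12 × €15.46 standing = €848.02
Difference = |€1,139.66 − €848.02| = €291.64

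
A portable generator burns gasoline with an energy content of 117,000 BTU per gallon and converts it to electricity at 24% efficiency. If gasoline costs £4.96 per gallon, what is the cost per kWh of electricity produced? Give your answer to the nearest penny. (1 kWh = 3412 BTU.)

£0.60

Electrical output per gallon = 117,000 BTU × 0.24 / 3412 BTU/kWh = 8.23 kWh
Cost per kWh = £4.96 / 8.23 kWh = £0.603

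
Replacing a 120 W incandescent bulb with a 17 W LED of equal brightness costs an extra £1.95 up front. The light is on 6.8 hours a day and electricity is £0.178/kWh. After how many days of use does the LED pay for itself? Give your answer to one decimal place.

Power saved = 120 − 17 = 103 W
Daily energy saved = 103 W × 6.8 h = 700.4 Wh = 0.7004 kWh
Daily savings = 0.7004 × £0.178 = £0.1247
Payback = £1.95 / £0.1247 per day = 15.64 days

15.6 days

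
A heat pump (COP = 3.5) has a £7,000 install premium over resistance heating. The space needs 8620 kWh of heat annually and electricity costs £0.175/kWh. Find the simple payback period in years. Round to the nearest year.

6 years

Resistance: 8620 kWh × £0.175 = £1,508.50/yr
Heat pump: 8620 / 3.5 = 2463 kWh in → × £0.175 = £431.00/yr
Annual savings = £1,077.50
Payback = £7,000 / £1,077.50 = 6.5 years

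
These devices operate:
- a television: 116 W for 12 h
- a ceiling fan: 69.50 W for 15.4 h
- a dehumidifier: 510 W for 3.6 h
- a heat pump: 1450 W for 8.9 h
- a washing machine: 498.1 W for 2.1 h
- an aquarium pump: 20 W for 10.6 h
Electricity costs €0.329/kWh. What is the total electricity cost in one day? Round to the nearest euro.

television: 116 W × 12 h = 1,392 Wh = 1.392 kWh
ceiling fan: 69.50 W × 15.4 h = 1,070 Wh = 1.07 kWh
dehumidifier: 510 W × 3.6 h = 1,836 Wh = 1.836 kWh
heat pump: 1450 W × 8.9 h = 12,905 Wh = 12.9 kWh
washing machine: 498.1 W × 2.1 h = 1,046 Wh = 1.046 kWh
aquarium pump: 20 W × 10.6 h = 212 Wh = 0.212 kWh
Total energy = 1.392 + 1.07 + 1.836 + 12.9 + 1.046 + 0.212 = 18.46 kWh
Cost = 18.46 kWh × €0.329 = €6.07 ≈ €6

€6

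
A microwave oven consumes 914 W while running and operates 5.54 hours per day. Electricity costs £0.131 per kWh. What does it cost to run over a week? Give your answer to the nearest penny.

Energy = 914 W × 5.54 h/day × 7 days = 35,445 Wh = 35.44 kWh
Cost = 35.44 kWh × £0.131/kWh = £4.64

£4.64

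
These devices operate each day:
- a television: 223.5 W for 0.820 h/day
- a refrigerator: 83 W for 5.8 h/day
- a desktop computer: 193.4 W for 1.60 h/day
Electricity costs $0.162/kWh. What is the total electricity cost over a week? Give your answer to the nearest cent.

$1.10

television: 223.5 W × 0.820 h × 7 d = 1,283 Wh = 1.283 kWh
refrigerator: 83 W × 5.8 h × 7 d = 3,370 Wh = 3.37 kWh
desktop computer: 193.4 W × 1.60 h × 7 d = 2,166 Wh = 2.166 kWh
Total energy = 1.283 + 3.37 + 2.166 = 6.819 kWh
Cost = 6.819 kWh × $0.162 = $1.10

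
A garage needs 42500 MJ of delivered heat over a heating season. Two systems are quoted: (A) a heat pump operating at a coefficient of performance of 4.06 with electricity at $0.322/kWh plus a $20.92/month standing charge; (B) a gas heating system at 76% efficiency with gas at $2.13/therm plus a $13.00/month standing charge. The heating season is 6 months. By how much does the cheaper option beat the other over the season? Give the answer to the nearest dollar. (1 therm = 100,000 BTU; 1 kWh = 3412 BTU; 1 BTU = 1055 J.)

$145

Heat load = 42500 MJ = 42,500,000,000 J / 1055 = 40,284,360 BTU
Gas: input = 40,284,360 / 0.76 = 53,005,737 BTU = 530.1 therm → 530.1 × $2.13 = $1,129.02; + 6 × $13.00 standing = $1,207.02
Heat pump: 40,284,360 BTU / 3412 = 11,810 kWh heat; / 4.06 = 2,908 kWh in → × $0.322 = $936.39; + 6 × $20.92 standing = $1,061.91
Difference = |$1,207.02 − $1,061.91| = $145.11 ≈ $145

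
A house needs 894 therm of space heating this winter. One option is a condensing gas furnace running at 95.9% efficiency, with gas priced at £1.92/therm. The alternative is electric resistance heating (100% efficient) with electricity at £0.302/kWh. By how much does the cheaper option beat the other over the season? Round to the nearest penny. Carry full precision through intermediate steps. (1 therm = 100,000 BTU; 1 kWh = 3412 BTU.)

Heat load = 894 therm × 100,000 = 89,400,000 BTU
Gas: input = 89,400,000 / 0.959 = 93,222,106 BTU = 932.2 therm → 932.2 × £1.92 = £1,789.86
Electric: 89,400,000 BTU / 3412 = 26,200 kWh → × £0.302 = £7,912.90
Difference = |£1,789.86 − £7,912.90| = £6,123.03

£6123.03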